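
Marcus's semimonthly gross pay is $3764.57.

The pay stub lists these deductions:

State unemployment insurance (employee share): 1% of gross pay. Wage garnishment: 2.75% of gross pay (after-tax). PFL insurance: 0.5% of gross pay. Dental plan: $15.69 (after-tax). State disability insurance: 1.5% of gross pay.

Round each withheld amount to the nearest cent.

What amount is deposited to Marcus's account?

$3532.41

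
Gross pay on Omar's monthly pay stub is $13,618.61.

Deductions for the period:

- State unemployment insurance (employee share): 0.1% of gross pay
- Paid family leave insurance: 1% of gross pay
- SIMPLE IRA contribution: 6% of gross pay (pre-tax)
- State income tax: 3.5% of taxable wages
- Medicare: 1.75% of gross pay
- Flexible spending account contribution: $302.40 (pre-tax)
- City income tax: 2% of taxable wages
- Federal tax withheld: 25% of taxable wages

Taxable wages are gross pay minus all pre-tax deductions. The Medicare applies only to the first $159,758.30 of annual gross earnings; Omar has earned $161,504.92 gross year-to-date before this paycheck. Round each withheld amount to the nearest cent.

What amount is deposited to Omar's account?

SIMPLE IRA contribution: $13,618.61 × 0.06 = $817.12
Flexible spending account contribution: $302.40
Pre-tax total = $817.12 + $302.40 = $1,119.52
Taxable wages = $13,618.61 − $1,119.52 = $12,499.09
State income tax: $12,499.09 × 0.035 = $437.47
Federal tax withheld: $12,499.09 × 0.25 = $3,124.77
City income tax: $12,499.09 × 0.02 = $249.98
State unemployment insurance (employee share): $13,618.61 × 0.001 = $13.62
Medicare: annual cap $159,758.30 already reached (YTD $161,504.92), so $0.00
Paid family leave insurance: $13,618.61 × 0.01 = $136.19
Total deductions = $817.12 + $302.40 + $437.47 + $3,124.77 + $249.98 + $13.62 + $0.00 + $136.19 = $5,081.55
Net pay = $13,618.61 − $5,081.55 = $8,537.06

$8,537.06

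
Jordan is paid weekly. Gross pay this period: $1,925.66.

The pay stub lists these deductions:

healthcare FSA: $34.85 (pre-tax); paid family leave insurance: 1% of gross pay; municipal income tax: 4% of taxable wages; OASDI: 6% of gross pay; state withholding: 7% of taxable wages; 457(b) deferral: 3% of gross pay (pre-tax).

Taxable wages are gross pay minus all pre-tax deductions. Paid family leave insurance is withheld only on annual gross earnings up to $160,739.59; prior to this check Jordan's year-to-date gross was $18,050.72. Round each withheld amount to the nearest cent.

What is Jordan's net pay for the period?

$1,496.61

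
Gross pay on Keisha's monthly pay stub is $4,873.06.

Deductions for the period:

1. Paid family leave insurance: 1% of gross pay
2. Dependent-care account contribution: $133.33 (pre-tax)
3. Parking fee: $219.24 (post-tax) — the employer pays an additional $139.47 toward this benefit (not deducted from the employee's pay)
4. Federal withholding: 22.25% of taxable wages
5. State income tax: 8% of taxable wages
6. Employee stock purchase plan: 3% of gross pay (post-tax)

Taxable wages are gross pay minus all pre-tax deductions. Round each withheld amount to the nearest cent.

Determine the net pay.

Dependent-care account contribution: $133.33
Taxable wages = $4,873.06 − $133.33 = $4,739.73
State income tax: $4,739.73 × 0.08 = $379.18
Federal withholding: $4,739.73 × 0.2225 = $1,054.59
Paid family leave insurance: $4,873.06 × 0.01 = $48.73
Parking fee: $219.24
Employee stock purchase plan: $4,873.06 × 0.03 = $146.19
(Employer's $139.47 toward parking fee is not withheld from the employee.)
Total deductions = $133.33 + $379.18 + $1,054.59 + $48.73 + $219.24 + $146.19 = $1,981.26
Net pay = $4,873.06 − $1,981.26 = $2,891.80

$2,891.80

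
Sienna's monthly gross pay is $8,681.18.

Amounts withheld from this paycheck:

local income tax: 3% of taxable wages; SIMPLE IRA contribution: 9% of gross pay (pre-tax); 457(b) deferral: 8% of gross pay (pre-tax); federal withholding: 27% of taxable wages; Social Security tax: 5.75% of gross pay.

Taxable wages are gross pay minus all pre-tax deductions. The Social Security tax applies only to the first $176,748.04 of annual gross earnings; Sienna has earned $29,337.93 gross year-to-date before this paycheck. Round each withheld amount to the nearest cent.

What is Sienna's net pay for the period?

$4,544.60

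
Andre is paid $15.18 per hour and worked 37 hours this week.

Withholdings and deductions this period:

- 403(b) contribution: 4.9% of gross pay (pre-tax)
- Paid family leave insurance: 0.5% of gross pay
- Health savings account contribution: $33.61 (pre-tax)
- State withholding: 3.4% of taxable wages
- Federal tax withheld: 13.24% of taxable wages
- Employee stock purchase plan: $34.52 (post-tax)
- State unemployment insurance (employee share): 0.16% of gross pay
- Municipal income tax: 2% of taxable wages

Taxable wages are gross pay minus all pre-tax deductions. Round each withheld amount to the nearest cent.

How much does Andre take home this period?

Gross pay: 37 × $15.18 = $561.66
403(b) contribution: $561.66 × 0.049 = $27.52
Health savings account contribution: $33.61
Pre-tax total = $27.52 + $33.61 = $61.13
Taxable wages = $561.66 − $61.13 = $500.53
Municipal income tax: $500.53 × 0.02 = $10.01
Federal tax withheld: $500.53 × 0.1324 = $66.27
State withholding: $500.53 × 0.034 = $17.02
Paid family leave insurance: $561.66 × 0.005 = $2.81
State unemployment insurance (employee share): $561.66 × 0.0016 = $0.90
Employee stock purchase plan: $34.52
Total deductions = $27.52 + $33.61 + $10.01 + $66.27 + $17.02 + $2.81 + $0.90 + $34.52 = $192.66
Net pay = $561.66 − $192.66 = $369.00

$369.00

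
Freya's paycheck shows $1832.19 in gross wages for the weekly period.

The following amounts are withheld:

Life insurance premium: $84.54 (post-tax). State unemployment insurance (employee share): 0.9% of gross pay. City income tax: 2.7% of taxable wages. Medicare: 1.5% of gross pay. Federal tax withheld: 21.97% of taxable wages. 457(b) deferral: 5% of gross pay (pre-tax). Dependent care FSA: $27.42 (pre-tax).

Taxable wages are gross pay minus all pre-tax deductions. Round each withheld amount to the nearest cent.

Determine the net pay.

Dependent care FSA: $27.42
457(b) deferral: $1832.19 × 0.05 = $91.61
Pre-tax total = $27.42 + $91.61 = $119.03
Taxable wages = $1832.19 − $119.03 = $1713.16
Federal tax withheld: $1713.16 × 0.2197 = $376.38
City income tax: $1713.16 × 0.027 = $46.26
State unemployment insurance (employee share): $1832.19 × 0.009 = $16.49
Medicare: $1832.19 × 0.015 = $27.48
Life insurance premium: $84.54
Total deductions = $27.42 + $91.61 + $376.38 + $46.26 + $16.49 + $27.48 + $84.54 = $670.18
Net pay = $1832.19 − $670.18 = $1162.01

$1162.01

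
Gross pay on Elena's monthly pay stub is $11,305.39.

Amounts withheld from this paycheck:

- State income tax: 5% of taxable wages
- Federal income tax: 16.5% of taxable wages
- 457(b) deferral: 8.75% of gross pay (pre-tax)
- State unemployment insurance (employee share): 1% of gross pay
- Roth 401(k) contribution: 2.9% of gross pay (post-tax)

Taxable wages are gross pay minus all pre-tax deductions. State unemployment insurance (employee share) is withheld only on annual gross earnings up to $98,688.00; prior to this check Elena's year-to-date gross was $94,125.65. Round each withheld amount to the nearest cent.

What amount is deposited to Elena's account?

$7,724.71

457(b) deferral: $11,305.39 × 0.0875 = $989.22
Taxable wages = $11,305.39 − $989.22 = $10,316.17
State income tax: $10,316.17 × 0.05 = $515.81
Federal income tax: $10,316.17 × 0.165 = $1,702.17
State unemployment insurance (employee share): only $98,688.00 − $94,125.65 = $4,562.35 of this check is subject → $4,562.35 × 0.01 = $45.62
Roth 401(k) contribution: $11,305.39 × 0.029 = $327.86
Total deductions = $989.22 + $515.81 + $1,702.17 + $45.62 + $327.86 = $3,580.68
Net pay = $11,305.39 − $3,580.68 = $7,724.71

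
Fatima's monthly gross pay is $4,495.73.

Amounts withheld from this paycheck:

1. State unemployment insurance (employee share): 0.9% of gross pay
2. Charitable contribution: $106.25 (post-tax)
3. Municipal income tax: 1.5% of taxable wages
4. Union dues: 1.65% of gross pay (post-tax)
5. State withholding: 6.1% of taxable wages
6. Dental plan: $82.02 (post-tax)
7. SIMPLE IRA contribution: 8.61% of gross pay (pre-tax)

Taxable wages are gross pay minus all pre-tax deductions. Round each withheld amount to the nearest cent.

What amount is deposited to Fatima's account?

$3,493.48

SIMPLE IRA contribution: $4,495.73 × 0.0861 = $387.08
Taxable wages = $4,495.73 − $387.08 = $4,108.65
Municipal income tax: $4,108.65 × 0.015 = $61.63
State withholding: $4,108.65 × 0.061 = $250.63
State unemployment insurance (employee share): $4,495.73 × 0.009 = $40.46
Charitable contribution: $106.25
Union dues: $4,495.73 × 0.0165 = $74.18
Dental plan: $82.02
Total deductions = $387.08 + $61.63 + $250.63 + $40.46 + $106.25 + $74.18 + $82.02 = $1,002.25
Net pay = $4,495.73 − $1,002.25 = $3,493.48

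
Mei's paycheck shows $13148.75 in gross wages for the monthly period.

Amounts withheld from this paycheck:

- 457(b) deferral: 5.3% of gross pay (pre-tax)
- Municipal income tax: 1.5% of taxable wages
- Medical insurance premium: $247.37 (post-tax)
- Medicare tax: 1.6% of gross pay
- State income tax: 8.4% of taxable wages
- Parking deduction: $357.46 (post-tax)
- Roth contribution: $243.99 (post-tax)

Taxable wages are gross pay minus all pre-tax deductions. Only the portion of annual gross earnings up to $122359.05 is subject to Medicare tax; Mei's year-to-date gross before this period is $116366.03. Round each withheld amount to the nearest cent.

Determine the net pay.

$10274.42

457(b) deferral: $13148.75 × 0.053 = $696.88
Taxable wages = $13148.75 − $696.88 = $12451.87
State income tax: $12451.87 × 0.084 = $1045.96
Municipal income tax: $12451.87 × 0.015 = $186.78
Medicare tax: only $122359.05 − $116366.03 = $5993.02 of this check is subject → $5993.02 × 0.016 = $95.89
Parking deduction: $357.46
Roth contribution: $243.99
Medical insurance premium: $247.37
Total deductions = $696.88 + $1045.96 + $186.78 + $95.89 + $357.46 + $243.99 + $247.37 = $2874.33
Net pay = $13148.75 − $2874.33 = $10274.42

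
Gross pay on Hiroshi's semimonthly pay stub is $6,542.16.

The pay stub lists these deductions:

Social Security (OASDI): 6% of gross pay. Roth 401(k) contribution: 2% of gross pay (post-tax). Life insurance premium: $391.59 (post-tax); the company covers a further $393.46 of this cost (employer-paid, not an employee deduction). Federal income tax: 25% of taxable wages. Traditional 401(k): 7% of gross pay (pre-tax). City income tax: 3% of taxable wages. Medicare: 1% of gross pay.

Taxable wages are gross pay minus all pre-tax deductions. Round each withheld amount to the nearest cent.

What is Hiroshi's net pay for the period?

$3,400.25

Traditional 401(k): $6,542.16 × 0.07 = $457.95
Taxable wages = $6,542.16 − $457.95 = $6,084.21
City income tax: $6,084.21 × 0.03 = $182.53
Federal income tax: $6,084.21 × 0.25 = $1,521.05
Medicare: $6,542.16 × 0.01 = $65.42
Social Security (OASDI): $6,542.16 × 0.06 = $392.53
Roth 401(k) contribution: $6,542.16 × 0.02 = $130.84
Life insurance premium: $391.59
(Employer's $393.46 toward life insurance premium is not withheld from the employee.)
Total deductions = $457.95 + $182.53 + $1,521.05 + $65.42 + $392.53 + $130.84 + $391.59 = $3,141.91
Net pay = $6,542.16 − $3,141.91 = $3,400.25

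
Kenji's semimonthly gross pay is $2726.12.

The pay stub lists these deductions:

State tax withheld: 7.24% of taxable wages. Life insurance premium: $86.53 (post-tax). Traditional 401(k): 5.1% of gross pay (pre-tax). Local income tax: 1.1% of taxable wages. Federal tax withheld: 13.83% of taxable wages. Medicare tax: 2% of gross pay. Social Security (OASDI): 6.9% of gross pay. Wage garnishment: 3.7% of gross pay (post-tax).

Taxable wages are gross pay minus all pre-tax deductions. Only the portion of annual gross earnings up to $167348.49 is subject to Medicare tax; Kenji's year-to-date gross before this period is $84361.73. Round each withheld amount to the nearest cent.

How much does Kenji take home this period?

Traditional 401(k): $2726.12 × 0.051 = $139.03
Taxable wages = $2726.12 − $139.03 = $2587.09
Local income tax: $2587.09 × 0.011 = $28.46
Federal tax withheld: $2587.09 × 0.1383 = $357.79
State tax withheld: $2587.09 × 0.0724 = $187.31
Medicare tax: cap not yet reached, full $2726.12 is subject → $2726.12 × 0.02 = $54.52
Social Security (OASDI): $2726.12 × 0.069 = $188.10
Wage garnishment: $2726.12 × 0.037 = $100.87
Life insurance premium: $86.53
Total deductions = $139.03 + $28.46 + $357.79 + $187.31 + $54.52 + $188.10 + $100.87 + $86.53 = $1142.61
Net pay = $2726.12 − $1142.61 = $1583.51

$1583.51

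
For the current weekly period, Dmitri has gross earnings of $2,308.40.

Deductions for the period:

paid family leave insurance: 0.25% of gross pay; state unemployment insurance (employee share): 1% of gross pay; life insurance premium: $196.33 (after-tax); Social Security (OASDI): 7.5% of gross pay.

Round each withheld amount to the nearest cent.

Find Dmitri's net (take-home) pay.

$1,910.09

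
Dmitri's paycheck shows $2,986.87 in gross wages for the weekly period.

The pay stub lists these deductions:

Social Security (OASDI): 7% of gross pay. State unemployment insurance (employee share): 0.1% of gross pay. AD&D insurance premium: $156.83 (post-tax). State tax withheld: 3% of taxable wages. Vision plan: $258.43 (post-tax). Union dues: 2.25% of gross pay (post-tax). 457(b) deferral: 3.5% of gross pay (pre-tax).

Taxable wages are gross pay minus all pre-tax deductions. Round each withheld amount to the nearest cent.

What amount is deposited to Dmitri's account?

457(b) deferral: $2,986.87 × 0.035 = $104.54
Taxable wages = $2,986.87 − $104.54 = $2,882.33
State tax withheld: $2,882.33 × 0.03 = $86.47
Social Security (OASDI): $2,986.87 × 0.07 = $209.08
State unemployment insurance (employee share): $2,986.87 × 0.001 = $2.99
Union dues: $2,986.87 × 0.0225 = $67.20
AD&D insurance premium: $156.83
Vision plan: $258.43
Total deductions = $104.54 + $86.47 + $209.08 + $2.99 + $67.20 + $156.83 + $258.43 = $885.54
Net pay = $2,986.87 − $885.54 = $2,101.33

$2,101.33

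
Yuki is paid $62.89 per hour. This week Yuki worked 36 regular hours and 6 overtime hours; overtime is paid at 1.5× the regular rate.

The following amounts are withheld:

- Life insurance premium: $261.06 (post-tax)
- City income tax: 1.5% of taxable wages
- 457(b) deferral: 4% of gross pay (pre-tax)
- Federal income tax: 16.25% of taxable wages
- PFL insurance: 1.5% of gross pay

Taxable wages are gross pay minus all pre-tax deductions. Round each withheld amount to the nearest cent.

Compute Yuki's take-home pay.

Regular pay: 36 × $62.89 = $2264.04
Overtime pay: 6 × $62.89 × 1.5 = $566.01
Gross pay = $2264.04 + $566.01 = $2830.05
457(b) deferral: $2830.05 × 0.04 = $113.20
Taxable wages = $2830.05 − $113.20 = $2716.85
Federal income tax: $2716.85 × 0.1625 = $441.49
City income tax: $2716.85 × 0.015 = $40.75
PFL insurance: $2830.05 × 0.015 = $42.45
Life insurance premium: $261.06
Total deductions = $113.20 + $441.49 + $40.75 + $42.45 + $261.06 = $898.95
Net pay = $2830.05 − $898.95 = $1931.10

$1931.10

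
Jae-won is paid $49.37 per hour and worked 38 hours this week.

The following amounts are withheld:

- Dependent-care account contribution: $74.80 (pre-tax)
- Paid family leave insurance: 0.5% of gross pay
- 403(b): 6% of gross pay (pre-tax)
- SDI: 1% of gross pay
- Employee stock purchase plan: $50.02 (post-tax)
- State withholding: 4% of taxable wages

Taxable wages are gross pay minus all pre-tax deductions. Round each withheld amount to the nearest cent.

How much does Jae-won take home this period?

Gross pay: 38 × $49.37 = $1876.06
Dependent-care account contribution: $74.80
403(b): $1876.06 × 0.06 = $112.56
Pre-tax total = $74.80 + $112.56 = $187.36
Taxable wages = $1876.06 − $187.36 = $1688.70
State withholding: $1688.70 × 0.04 = $67.55
Paid family leave insurance: $1876.06 × 0.005 = $9.38
SDI: $1876.06 × 0.01 = $18.76
Employee stock purchase plan: $50.02
Total deductions = $74.80 + $112.56 + $67.55 + $9.38 + $18.76 + $50.02 = $333.07
Net pay = $1876.06 − $333.07 = $1542.99

$1542.99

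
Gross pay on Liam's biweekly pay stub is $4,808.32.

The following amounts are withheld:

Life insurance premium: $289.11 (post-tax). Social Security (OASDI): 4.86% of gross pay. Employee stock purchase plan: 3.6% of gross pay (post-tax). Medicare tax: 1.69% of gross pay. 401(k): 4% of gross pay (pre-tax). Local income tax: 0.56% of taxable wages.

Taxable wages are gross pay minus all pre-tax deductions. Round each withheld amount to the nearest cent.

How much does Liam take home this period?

401(k): $4,808.32 × 0.04 = $192.33
Taxable wages = $4,808.32 − $192.33 = $4,615.99
Local income tax: $4,615.99 × 0.0056 = $25.85
Social Security (OASDI): $4,808.32 × 0.0486 = $233.68
Medicare tax: $4,808.32 × 0.0169 = $81.26
Employee stock purchase plan: $4,808.32 × 0.036 = $173.10
Life insurance premium: $289.11
Total deductions = $192.33 + $25.85 + $233.68 + $81.26 + $173.10 + $289.11 = $995.33
Net pay = $4,808.32 − $995.33 = $3,812.99

$3,812.99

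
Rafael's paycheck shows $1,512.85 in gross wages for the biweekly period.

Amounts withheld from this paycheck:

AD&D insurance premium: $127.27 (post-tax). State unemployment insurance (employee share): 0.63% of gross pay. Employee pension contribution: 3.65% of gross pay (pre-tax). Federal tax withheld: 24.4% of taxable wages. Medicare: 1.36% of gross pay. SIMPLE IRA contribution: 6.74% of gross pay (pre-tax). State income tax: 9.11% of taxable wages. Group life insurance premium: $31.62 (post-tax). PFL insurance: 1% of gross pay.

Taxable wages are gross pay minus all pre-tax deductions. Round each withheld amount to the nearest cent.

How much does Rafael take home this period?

$697.26

Employee pension contribution: $1,512.85 × 0.0365 = $55.22
SIMPLE IRA contribution: $1,512.85 × 0.0674 = $101.97
Pre-tax total = $55.22 + $101.97 = $157.19
Taxable wages = $1,512.85 − $157.19 = $1,355.66
Federal tax withheld: $1,355.66 × 0.244 = $330.78
State income tax: $1,355.66 × 0.0911 = $123.50
State unemployment insurance (employee share): $1,512.85 × 0.0063 = $9.53
PFL insurance: $1,512.85 × 0.01 = $15.13
Medicare: $1,512.85 × 0.0136 = $20.57
AD&D insurance premium: $127.27
Group life insurance premium: $31.62
Total deductions = $55.22 + $101.97 + $330.78 + $123.50 + $9.53 + $15.13 + $20.57 + $127.27 + $31.62 = $815.59
Net pay = $1,512.85 − $815.59 = $697.26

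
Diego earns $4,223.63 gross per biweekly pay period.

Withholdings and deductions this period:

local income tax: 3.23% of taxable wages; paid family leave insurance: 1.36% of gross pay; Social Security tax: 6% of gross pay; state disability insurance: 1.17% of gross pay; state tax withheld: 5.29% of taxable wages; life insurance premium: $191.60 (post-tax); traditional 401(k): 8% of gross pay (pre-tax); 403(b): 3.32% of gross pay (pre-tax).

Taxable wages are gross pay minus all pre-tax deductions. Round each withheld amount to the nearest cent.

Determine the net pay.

$2,874.52

403(b): $4,223.63 × 0.0332 = $140.22
Traditional 401(k): $4,223.63 × 0.08 = $337.89
Pre-tax total = $140.22 + $337.89 = $478.11
Taxable wages = $4,223.63 − $478.11 = $3,745.52
Local income tax: $3,745.52 × 0.0323 = $120.98
State tax withheld: $3,745.52 × 0.0529 = $198.14
Social Security tax: $4,223.63 × 0.06 = $253.42
Paid family leave insurance: $4,223.63 × 0.0136 = $57.44
State disability insurance: $4,223.63 × 0.0117 = $49.42
Life insurance premium: $191.60
Total deductions = $140.22 + $337.89 + $120.98 + $198.14 + $253.42 + $57.44 + $49.42 + $191.60 = $1,349.11
Net pay = $4,223.63 − $1,349.11 = $2,874.52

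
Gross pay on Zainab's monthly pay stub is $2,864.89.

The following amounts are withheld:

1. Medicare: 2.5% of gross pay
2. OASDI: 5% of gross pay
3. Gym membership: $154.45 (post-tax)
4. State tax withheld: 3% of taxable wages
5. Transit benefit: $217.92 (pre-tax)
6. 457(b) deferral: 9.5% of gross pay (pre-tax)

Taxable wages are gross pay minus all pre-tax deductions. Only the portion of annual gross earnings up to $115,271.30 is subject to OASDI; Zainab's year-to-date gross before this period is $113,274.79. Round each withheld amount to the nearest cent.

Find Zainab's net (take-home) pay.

Transit benefit: $217.92
457(b) deferral: $2,864.89 × 0.095 = $272.16
Pre-tax total = $217.92 + $272.16 = $490.08
Taxable wages = $2,864.89 − $490.08 = $2,374.81
State tax withheld: $2,374.81 × 0.03 = $71.24
Medicare: $2,864.89 × 0.025 = $71.62
OASDI: only $115,271.30 − $113,274.79 = $1,996.51 of this check is subject → $1,996.51 × 0.05 = $99.83
Gym membership: $154.45
Total deductions = $217.92 + $272.16 + $71.24 + $71.62 + $99.83 + $154.45 = $887.22
Net pay = $2,864.89 − $887.22 = $1,977.67

$1,977.67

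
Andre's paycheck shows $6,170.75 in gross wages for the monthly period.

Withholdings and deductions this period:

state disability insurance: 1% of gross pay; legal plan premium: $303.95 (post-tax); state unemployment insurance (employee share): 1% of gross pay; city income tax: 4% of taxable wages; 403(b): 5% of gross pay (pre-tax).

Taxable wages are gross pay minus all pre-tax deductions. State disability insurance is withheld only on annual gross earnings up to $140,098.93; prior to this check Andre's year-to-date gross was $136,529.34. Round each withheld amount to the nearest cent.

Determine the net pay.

403(b): $6,170.75 × 0.05 = $308.54
Taxable wages = $6,170.75 − $308.54 = $5,862.21
City income tax: $5,862.21 × 0.04 = $234.49
State disability insurance: only $140,098.93 − $136,529.34 = $3,569.59 of this check is subject → $3,569.59 × 0.01 = $35.70
State unemployment insurance (employee share): $6,170.75 × 0.01 = $61.71
Legal plan premium: $303.95
Total deductions = $308.54 + $234.49 + $35.70 + $61.71 + $303.95 = $944.39
Net pay = $6,170.75 − $944.39 = $5,226.36

$5,226.36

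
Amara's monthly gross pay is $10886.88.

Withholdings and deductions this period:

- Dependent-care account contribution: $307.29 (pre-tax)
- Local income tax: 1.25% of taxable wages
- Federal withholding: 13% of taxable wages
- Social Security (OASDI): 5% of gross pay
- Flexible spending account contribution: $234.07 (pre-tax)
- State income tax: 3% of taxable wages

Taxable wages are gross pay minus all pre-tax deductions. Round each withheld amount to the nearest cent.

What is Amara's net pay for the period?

$8016.57

Flexible spending account contribution: $234.07
Dependent-care account contribution: $307.29
Pre-tax total = $234.07 + $307.29 = $541.36
Taxable wages = $10886.88 − $541.36 = $10345.52
State income tax: $10345.52 × 0.03 = $310.37
Federal withholding: $10345.52 × 0.13 = $1344.92
Local income tax: $10345.52 × 0.0125 = $129.32
Social Security (OASDI): $10886.88 × 0.05 = $544.34
Total deductions = $234.07 + $307.29 + $310.37 + $1344.92 + $129.32 + $544.34 = $2870.31
Net pay = $10886.88 − $2870.31 = $8016.57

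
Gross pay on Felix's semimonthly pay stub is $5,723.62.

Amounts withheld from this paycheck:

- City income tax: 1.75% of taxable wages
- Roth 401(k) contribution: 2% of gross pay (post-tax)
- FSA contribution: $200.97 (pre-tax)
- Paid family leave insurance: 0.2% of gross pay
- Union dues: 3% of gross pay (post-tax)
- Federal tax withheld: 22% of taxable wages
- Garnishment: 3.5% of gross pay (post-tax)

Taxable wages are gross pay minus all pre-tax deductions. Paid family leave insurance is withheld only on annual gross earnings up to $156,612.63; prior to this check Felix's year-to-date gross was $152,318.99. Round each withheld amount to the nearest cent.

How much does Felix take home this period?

FSA contribution: $200.97
Taxable wages = $5,723.62 − $200.97 = $5,522.65
City income tax: $5,522.65 × 0.0175 = $96.65
Federal tax withheld: $5,522.65 × 0.22 = $1,214.98
Paid family leave insurance: only $156,612.63 − $152,318.99 = $4,293.64 of this check is subject → $4,293.64 × 0.002 = $8.59
Roth 401(k) contribution: $5,723.62 × 0.02 = $114.47
Union dues: $5,723.62 × 0.03 = $171.71
Garnishment: $5,723.62 × 0.035 = $200.33
Total deductions = $200.97 + $96.65 + $1,214.98 + $8.59 + $114.47 + $171.71 + $200.33 = $2,007.70
Net pay = $5,723.62 − $2,007.70 = $3,715.92

$3,715.92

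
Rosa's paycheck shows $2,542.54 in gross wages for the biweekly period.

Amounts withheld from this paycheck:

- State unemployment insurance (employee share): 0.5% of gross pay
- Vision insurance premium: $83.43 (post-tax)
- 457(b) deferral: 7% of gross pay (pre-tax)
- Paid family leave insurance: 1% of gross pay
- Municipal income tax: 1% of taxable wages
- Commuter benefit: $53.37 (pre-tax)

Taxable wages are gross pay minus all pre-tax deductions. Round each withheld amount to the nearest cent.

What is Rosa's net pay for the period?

Commuter benefit: $53.37
457(b) deferral: $2,542.54 × 0.07 = $177.98
Pre-tax total = $53.37 + $177.98 = $231.35
Taxable wages = $2,542.54 − $231.35 = $2,311.19
Municipal income tax: $2,311.19 × 0.01 = $23.11
Paid family leave insurance: $2,542.54 × 0.01 = $25.43
State unemployment insurance (employee share): $2,542.54 × 0.005 = $12.71
Vision insurance premium: $83.43
Total deductions = $53.37 + $177.98 + $23.11 + $25.43 + $12.71 + $83.43 = $376.03
Net pay = $2,542.54 − $376.03 = $2,166.51

$2,166.51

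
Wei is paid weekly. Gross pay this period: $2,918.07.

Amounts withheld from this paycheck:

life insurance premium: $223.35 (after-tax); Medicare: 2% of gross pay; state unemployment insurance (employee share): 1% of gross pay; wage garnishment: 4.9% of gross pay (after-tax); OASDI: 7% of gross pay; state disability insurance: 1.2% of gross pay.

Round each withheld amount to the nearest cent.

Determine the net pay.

$2,224.91

State unemployment insurance (employee share): $2,918.07 × 0.01 = $29.18
Medicare: $2,918.07 × 0.02 = $58.36
State disability insurance: $2,918.07 × 0.012 = $35.02
OASDI: $2,918.07 × 0.07 = $204.26
Wage garnishment: $2,918.07 × 0.049 = $142.99
Life insurance premium: $223.35
Total deductions = $29.18 + $58.36 + $35.02 + $204.26 + $142.99 + $223.35 = $693.16
Net pay = $2,918.07 − $693.16 = $2,224.91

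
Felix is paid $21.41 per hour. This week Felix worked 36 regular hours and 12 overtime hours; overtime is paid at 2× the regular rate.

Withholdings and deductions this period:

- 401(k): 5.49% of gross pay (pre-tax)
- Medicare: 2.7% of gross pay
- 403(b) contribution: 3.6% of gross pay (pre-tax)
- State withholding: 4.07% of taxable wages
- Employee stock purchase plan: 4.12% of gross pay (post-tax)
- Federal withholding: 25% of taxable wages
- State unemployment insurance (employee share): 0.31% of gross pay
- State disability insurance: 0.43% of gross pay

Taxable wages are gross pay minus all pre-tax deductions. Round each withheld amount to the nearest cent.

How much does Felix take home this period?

Regular pay: 36 × $21.41 = $770.76
Overtime pay: 12 × $21.41 × 2 = $513.84
Gross pay = $770.76 + $513.84 = $1284.60
403(b) contribution: $1284.60 × 0.036 = $46.25
401(k): $1284.60 × 0.0549 = $70.52
Pre-tax total = $46.25 + $70.52 = $116.77
Taxable wages = $1284.60 − $116.77 = $1167.83
State withholding: $1167.83 × 0.0407 = $47.53
Federal withholding: $1167.83 × 0.25 = $291.96
Medicare: $1284.60 × 0.027 = $34.68
State disability insurance: $1284.60 × 0.0043 = $5.52
State unemployment insurance (employee share): $1284.60 × 0.0031 = $3.98
Employee stock purchase plan: $1284.60 × 0.0412 = $52.93
Total deductions = $46.25 + $70.52 + $47.53 + $291.96 + $34.68 + $5.52 + $3.98 + $52.93 = $553.37
Net pay = $1284.60 − $553.37 = $731.23

$731.23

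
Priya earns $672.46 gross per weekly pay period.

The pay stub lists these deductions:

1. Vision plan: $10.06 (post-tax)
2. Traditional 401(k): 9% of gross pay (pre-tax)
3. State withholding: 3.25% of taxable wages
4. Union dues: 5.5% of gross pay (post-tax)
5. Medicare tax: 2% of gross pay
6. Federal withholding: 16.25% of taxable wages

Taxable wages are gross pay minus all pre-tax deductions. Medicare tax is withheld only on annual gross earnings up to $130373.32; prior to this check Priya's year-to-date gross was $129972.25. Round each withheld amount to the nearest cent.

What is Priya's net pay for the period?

$437.54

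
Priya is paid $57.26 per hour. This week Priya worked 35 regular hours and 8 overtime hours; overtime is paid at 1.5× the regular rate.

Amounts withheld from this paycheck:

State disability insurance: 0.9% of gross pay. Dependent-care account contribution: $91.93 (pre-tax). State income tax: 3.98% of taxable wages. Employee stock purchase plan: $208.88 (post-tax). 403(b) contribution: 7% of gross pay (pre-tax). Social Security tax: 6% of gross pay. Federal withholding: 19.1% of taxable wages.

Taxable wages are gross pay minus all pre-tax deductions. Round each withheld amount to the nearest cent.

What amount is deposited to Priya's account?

Regular pay: 35 × $57.26 = $2004.10
Overtime pay: 8 × $57.26 × 1.5 = $687.12
Gross pay = $2004.10 + $687.12 = $2691.22
Dependent-care account contribution: $91.93
403(b) contribution: $2691.22 × 0.07 = $188.39
Pre-tax total = $91.93 + $188.39 = $280.32
Taxable wages = $2691.22 − $280.32 = $2410.90
State income tax: $2410.90 × 0.0398 = $95.95
Federal withholding: $2410.90 × 0.191 = $460.48
State disability insurance: $2691.22 × 0.009 = $24.22
Social Security tax: $2691.22 × 0.06 = $161.47
Employee stock purchase plan: $208.88
Total deductions = $91.93 + $188.39 + $95.95 + $460.48 + $24.22 + $161.47 + $208.88 = $1231.32
Net pay = $2691.22 − $1231.32 = $1459.90

$1459.90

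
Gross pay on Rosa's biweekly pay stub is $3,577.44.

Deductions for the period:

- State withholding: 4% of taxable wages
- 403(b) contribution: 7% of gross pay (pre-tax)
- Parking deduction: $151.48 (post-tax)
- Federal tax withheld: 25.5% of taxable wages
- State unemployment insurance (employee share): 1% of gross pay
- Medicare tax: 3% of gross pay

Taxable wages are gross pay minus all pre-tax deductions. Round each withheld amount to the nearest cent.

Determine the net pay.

403(b) contribution: $3,577.44 × 0.07 = $250.42
Taxable wages = $3,577.44 − $250.42 = $3,327.02
State withholding: $3,327.02 × 0.04 = $133.08
Federal tax withheld: $3,327.02 × 0.255 = $848.39
Medicare tax: $3,577.44 × 0.03 = $107.32
State unemployment insurance (employee share): $3,577.44 × 0.01 = $35.77
Parking deduction: $151.48
Total deductions = $250.42 + $133.08 + $848.39 + $107.32 + $35.77 + $151.48 = $1,526.46
Net pay = $3,577.44 − $1,526.46 = $2,050.98

$2,050.98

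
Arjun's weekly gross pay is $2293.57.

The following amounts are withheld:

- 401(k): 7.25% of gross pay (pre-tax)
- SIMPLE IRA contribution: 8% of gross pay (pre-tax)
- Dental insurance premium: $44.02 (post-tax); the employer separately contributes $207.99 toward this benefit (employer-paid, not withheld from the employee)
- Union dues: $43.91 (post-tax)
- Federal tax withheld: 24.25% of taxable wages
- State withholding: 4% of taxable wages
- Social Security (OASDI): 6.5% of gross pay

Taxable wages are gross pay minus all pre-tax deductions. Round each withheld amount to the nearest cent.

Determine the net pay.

401(k): $2293.57 × 0.0725 = $166.28
SIMPLE IRA contribution: $2293.57 × 0.08 = $183.49
Pre-tax total = $166.28 + $183.49 = $349.77
Taxable wages = $2293.57 − $349.77 = $1943.80
State withholding: $1943.80 × 0.04 = $77.75
Federal tax withheld: $1943.80 × 0.2425 = $471.37
Social Security (OASDI): $2293.57 × 0.065 = $149.08
Union dues: $43.91
Dental insurance premium: $44.02
(Employer's $207.99 toward dental insurance premium is not withheld from the employee.)
Total deductions = $166.28 + $183.49 + $77.75 + $471.37 + $149.08 + $43.91 + $44.02 = $1135.90
Net pay = $2293.57 − $1135.90 = $1157.67

$1157.67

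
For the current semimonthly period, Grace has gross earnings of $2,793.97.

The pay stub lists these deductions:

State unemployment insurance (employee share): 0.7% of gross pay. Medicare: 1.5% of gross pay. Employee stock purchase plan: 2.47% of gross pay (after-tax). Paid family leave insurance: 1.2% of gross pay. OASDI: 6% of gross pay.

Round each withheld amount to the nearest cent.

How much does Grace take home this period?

Medicare: $2,793.97 × 0.015 = $41.91
Paid family leave insurance: $2,793.97 × 0.012 = $33.53
State unemployment insurance (employee share): $2,793.97 × 0.007 = $19.56
OASDI: $2,793.97 × 0.06 = $167.64
Employee stock purchase plan: $2,793.97 × 0.0247 = $69.01
Total deductions = $41.91 + $33.53 + $19.56 + $167.64 + $69.01 = $331.65
Net pay = $2,793.97 − $331.65 = $2,462.32

$2,462.32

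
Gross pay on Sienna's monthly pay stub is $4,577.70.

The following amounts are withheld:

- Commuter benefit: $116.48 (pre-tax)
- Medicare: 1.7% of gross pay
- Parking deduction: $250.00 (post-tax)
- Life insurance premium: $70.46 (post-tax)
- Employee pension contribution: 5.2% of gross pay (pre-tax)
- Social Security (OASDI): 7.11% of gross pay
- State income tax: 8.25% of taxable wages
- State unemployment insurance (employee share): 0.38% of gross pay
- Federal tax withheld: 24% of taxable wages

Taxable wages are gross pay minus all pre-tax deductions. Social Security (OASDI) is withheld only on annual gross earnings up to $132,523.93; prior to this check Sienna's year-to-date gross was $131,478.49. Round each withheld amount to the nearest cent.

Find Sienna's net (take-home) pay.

Employee pension contribution: $4,577.70 × 0.052 = $238.04
Commuter benefit: $116.48
Pre-tax total = $238.04 + $116.48 = $354.52
Taxable wages = $4,577.70 − $354.52 = $4,223.18
State income tax: $4,223.18 × 0.0825 = $348.41
Federal tax withheld: $4,223.18 × 0.24 = $1,013.56
Medicare: $4,577.70 × 0.017 = $77.82
Social Security (OASDI): only $132,523.93 − $131,478.49 = $1,045.44 of this check is subject → $1,045.44 × 0.0711 = $74.33
State unemployment insurance (employee share): $4,577.70 × 0.0038 = $17.40
Life insurance premium: $70.46
Parking deduction: $250.00
Total deductions = $238.04 + $116.48 + $348.41 + $1,013.56 + $77.82 + $74.33 + $17.40 + $70.46 + $250.00 = $2,206.50
Net pay = $4,577.70 − $2,206.50 = $2,371.20

$2,371.20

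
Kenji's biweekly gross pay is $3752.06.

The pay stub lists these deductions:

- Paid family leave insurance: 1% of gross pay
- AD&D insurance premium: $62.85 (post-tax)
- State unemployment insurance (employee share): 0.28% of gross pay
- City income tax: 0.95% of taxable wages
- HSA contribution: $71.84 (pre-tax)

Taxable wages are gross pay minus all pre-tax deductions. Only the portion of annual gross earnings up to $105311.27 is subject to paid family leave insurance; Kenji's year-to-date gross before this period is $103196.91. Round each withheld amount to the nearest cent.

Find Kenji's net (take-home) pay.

$3550.76

HSA contribution: $71.84
Taxable wages = $3752.06 − $71.84 = $3680.22
City income tax: $3680.22 × 0.0095 = $34.96
Paid family leave insurance: only $105311.27 − $103196.91 = $2114.36 of this check is subject → $2114.36 × 0.01 = $21.14
State unemployment insurance (employee share): $3752.06 × 0.0028 = $10.51
AD&D insurance premium: $62.85
Total deductions = $71.84 + $34.96 + $21.14 + $10.51 + $62.85 = $201.30
Net pay = $3752.06 − $201.30 = $3550.76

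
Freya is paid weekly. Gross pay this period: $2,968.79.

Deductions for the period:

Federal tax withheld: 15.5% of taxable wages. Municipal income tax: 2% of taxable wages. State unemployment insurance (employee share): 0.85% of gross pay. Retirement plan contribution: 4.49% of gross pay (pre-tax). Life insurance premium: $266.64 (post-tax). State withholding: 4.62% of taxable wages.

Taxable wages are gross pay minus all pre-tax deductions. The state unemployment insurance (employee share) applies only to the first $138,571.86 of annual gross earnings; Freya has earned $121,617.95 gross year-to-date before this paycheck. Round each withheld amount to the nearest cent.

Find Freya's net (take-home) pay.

$1,916.41

Retirement plan contribution: $2,968.79 × 0.0449 = $133.30
Taxable wages = $2,968.79 − $133.30 = $2,835.49
State withholding: $2,835.49 × 0.0462 = $131.00
Federal tax withheld: $2,835.49 × 0.155 = $439.50
Municipal income tax: $2,835.49 × 0.02 = $56.71
State unemployment insurance (employee share): cap not yet reached, full $2,968.79 is subject → $2,968.79 × 0.0085 = $25.23
Life insurance premium: $266.64
Total deductions = $133.30 + $131.00 + $439.50 + $56.71 + $25.23 + $266.64 = $1,052.38
Net pay = $2,968.79 − $1,052.38 = $1,916.41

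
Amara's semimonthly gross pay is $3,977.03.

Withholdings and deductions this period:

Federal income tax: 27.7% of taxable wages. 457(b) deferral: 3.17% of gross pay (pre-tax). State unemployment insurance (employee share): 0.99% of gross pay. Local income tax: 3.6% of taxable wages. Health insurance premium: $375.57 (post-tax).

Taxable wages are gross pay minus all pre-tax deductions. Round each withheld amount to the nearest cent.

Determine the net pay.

457(b) deferral: $3,977.03 × 0.0317 = $126.07
Taxable wages = $3,977.03 − $126.07 = $3,850.96
Local income tax: $3,850.96 × 0.036 = $138.63
Federal income tax: $3,850.96 × 0.277 = $1,066.72
State unemployment insurance (employee share): $3,977.03 × 0.0099 = $39.37
Health insurance premium: $375.57
Total deductions = $126.07 + $138.63 + $1,066.72 + $39.37 + $375.57 = $1,746.36
Net pay = $3,977.03 − $1,746.36 = $2,230.67

$2,230.67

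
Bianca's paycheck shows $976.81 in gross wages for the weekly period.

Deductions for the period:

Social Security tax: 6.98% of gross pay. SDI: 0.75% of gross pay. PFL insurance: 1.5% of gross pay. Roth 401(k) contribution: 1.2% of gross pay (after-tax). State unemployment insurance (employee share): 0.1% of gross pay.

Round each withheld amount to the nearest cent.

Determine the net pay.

PFL insurance: $976.81 × 0.015 = $14.65
SDI: $976.81 × 0.0075 = $7.33
State unemployment insurance (employee share): $976.81 × 0.001 = $0.98
Social Security tax: $976.81 × 0.0698 = $68.18
Roth 401(k) contribution: $976.81 × 0.012 = $11.72
Total deductions = $14.65 + $7.33 + $0.98 + $68.18 + $11.72 = $102.86
Net pay = $976.81 − $102.86 = $873.95

$873.95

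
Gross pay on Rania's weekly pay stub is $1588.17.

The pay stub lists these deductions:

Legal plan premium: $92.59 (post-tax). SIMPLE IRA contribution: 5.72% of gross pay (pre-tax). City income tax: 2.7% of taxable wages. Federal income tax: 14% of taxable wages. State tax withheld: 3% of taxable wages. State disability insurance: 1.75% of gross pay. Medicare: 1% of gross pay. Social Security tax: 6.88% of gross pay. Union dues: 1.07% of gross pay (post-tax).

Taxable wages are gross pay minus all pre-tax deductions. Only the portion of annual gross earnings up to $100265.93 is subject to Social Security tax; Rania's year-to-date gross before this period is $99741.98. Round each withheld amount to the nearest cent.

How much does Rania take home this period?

$1013.05

SIMPLE IRA contribution: $1588.17 × 0.0572 = $90.84
Taxable wages = $1588.17 − $90.84 = $1497.33
City income tax: $1497.33 × 0.027 = $40.43
Federal income tax: $1497.33 × 0.14 = $209.63
State tax withheld: $1497.33 × 0.03 = $44.92
Medicare: $1588.17 × 0.01 = $15.88
Social Security tax: only $100265.93 − $99741.98 = $523.95 of this check is subject → $523.95 × 0.0688 = $36.05
State disability insurance: $1588.17 × 0.0175 = $27.79
Union dues: $1588.17 × 0.0107 = $16.99
Legal plan premium: $92.59
Total deductions = $90.84 + $40.43 + $209.63 + $44.92 + $15.88 + $36.05 + $27.79 + $16.99 + $92.59 = $575.12
Net pay = $1588.17 − $575.12 = $1013.05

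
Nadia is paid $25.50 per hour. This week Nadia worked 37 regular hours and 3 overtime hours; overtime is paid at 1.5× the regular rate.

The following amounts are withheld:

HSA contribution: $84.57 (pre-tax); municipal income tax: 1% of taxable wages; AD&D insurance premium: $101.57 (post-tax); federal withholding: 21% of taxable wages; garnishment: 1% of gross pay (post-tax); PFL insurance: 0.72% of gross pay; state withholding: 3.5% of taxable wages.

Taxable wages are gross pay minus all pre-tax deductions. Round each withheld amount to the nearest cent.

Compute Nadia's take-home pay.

$605.62

Regular pay: 37 × $25.50 = $943.50
Overtime pay: 3 × $25.50 × 1.5 = $114.75
Gross pay = $943.50 + $114.75 = $1,058.25
HSA contribution: $84.57
Taxable wages = $1,058.25 − $84.57 = $973.68
State withholding: $973.68 × 0.035 = $34.08
Federal withholding: $973.68 × 0.21 = $204.47
Municipal income tax: $973.68 × 0.01 = $9.74
PFL insurance: $1,058.25 × 0.0072 = $7.62
AD&D insurance premium: $101.57
Garnishment: $1,058.25 × 0.01 = $10.58
Total deductions = $84.57 + $34.08 + $204.47 + $9.74 + $7.62 + $101.57 + $10.58 = $452.63
Net pay = $1,058.25 − $452.63 = $605.62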